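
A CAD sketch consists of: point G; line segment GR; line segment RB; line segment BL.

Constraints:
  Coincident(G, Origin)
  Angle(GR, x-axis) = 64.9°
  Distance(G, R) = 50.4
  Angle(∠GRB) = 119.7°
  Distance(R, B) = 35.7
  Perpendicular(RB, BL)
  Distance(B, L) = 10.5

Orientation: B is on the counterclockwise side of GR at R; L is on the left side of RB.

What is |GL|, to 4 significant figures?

69.20

∠GRB = 119.7°, so RB runs at 64.9° + (180° − 119.7°) = 125.2° from the x-axis; with |RB| = 35.7, B = R + 35.7·(cos 125.2°, sin 125.2°) = (0.8010, 74.81). The perpendicularity gives BL at right angles to RB; with |BL| = 10.5 on the left of RB, L = B + 10.5·(-0.8171, -0.5764) = (-7.779, 68.76). Then |GL| = |L − G| = 69.20.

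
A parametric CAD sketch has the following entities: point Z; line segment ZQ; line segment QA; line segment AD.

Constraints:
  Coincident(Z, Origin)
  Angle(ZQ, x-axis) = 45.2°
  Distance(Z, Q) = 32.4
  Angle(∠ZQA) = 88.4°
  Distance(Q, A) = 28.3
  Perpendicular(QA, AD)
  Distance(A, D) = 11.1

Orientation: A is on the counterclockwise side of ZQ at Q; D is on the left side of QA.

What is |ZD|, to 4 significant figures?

34.69

Z is at the origin; ZQ runs at 45.2° with length 32.4, so Q = 32.4·(cos 45.2°, sin 45.2°) = (22.83, 22.99). ∠ZQA = 88.4°, so QA runs at 45.2° + (180° − 88.4°) = 136.8° from the x-axis; with |QA| = 28.3, A = Q + 28.3·(cos 136.8°, sin 136.8°) = (2.200, 42.36). The perpendicularity gives AD at right angles to QA; with |AD| = 11.1 on the left of QA, D = A + 11.1·(-0.6845, -0.7290) = (-5.398, 34.27). Then |ZD| = |D − Z| = 34.69.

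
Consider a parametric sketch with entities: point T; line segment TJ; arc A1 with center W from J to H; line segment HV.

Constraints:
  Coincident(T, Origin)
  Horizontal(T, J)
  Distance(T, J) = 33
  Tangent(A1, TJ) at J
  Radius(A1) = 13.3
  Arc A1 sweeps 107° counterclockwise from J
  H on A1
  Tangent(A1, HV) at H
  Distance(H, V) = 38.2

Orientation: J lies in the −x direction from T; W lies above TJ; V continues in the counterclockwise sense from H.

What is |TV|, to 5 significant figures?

62.248

On A1, J sits at bearing -90° from W; a 107° counterclockwise sweep puts H at bearing 17°, so H = W + 13.3·(cos 17°, sin 17°) = (-20.281, 17.189). Since A1 is tangent to HV there, WH ⟂ HV, so HV runs along (−sin 17°, cos 17°); with |HV| = 38.2, V = (-31.450, 53.719). Then |TV| = |V − T| = 62.248.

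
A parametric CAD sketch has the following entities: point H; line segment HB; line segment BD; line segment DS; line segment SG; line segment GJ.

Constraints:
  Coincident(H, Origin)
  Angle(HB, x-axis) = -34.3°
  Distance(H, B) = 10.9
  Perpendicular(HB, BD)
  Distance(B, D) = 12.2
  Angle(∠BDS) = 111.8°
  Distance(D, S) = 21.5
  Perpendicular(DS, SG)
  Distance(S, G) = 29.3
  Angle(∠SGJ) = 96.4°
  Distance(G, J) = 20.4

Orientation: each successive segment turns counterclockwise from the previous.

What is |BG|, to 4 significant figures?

31.63

H is at the origin; HB runs at -34.3° with length 10.9, so B = (9.004, -6.142). The perpendicularity gives BD at right angles to HB, so BD runs at 55.70°; with |BD| = 12.2, D = (15.88, 3.936). ∠BDS = 111.8° gives DS at 123.9° from the x-axis; with |DS| = 21.5, S = (3.888, 21.78). DS is perpendicular to SG, so SG runs at -146.1°; with |SG| = 29.3, G = (-20.43, 5.439). Then |BG| = |G − B| = 31.63.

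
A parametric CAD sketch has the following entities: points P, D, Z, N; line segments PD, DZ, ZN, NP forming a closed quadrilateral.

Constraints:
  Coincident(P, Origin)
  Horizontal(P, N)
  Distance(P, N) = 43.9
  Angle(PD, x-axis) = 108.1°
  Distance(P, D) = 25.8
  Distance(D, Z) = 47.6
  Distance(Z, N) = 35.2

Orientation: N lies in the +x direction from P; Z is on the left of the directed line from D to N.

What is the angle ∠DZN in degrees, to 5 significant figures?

86.438°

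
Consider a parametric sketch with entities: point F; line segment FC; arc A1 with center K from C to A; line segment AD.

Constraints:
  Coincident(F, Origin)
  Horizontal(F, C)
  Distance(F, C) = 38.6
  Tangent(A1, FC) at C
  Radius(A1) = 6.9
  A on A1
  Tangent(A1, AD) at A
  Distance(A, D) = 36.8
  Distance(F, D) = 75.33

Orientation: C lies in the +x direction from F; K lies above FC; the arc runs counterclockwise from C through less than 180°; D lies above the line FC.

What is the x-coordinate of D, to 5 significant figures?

70.537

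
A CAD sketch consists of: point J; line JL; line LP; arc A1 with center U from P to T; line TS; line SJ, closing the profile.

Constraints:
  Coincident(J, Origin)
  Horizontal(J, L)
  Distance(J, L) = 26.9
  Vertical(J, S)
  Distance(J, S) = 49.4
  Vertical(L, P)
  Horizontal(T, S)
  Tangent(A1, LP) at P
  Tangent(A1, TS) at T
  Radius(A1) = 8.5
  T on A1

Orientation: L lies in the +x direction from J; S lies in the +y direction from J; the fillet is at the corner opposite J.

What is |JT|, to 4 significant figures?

52.72

The virtual corner opposite J is at (26.90, 49.40). A1 meets LP tangentially, so UP is at right angles to LP and the tangent condition forces UT to be normal to TS, with radius 8.5, so the center U sits 8.5 in from both sides at U = (18.40, 40.90). That places the tangent points at P = (26.90, 40.90) on LP and T = (18.40, 49.40) on TS. Then |JT| = |T − J| = 52.72.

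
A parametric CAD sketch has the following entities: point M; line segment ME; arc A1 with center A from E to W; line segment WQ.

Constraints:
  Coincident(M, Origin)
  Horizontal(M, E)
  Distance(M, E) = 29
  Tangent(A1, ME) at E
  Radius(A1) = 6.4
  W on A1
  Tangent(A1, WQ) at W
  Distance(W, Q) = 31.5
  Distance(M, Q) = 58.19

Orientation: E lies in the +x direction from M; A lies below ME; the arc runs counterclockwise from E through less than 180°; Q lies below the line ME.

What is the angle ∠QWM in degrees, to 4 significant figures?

163.8°

M is at the origin; M and E share the same y with |ME| = 29.0 and E on the +x side, so E = (29.00, 0.000). Tangency of A1 to ME means the radius AE is perpendicular to ME, so A = E + (0, -6.4) = (29.00, -6.400). Since AW ⟂ WQ (tangency), |AQ| = √(6.4² + 31.5²) = 32.14 regardless of where W sits on A1. So Q lies on both circle(M, 58.19) and circle(A, 32.14); the below-ME intersection is Q = (48.77, -31.75). W is the foot of the tangent from Q: W = (24.84, -11.26).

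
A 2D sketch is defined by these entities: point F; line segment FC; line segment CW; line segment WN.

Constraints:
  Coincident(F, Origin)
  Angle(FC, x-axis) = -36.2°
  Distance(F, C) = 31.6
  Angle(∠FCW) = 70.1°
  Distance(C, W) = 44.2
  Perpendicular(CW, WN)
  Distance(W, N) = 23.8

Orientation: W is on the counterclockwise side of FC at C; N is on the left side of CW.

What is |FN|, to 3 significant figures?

34.0

F is at the origin; FC runs at -36.2° with length 31.6, so C = 31.6·(cos -36.2°, sin -36.2°) = (25.5, -18.7). ∠FCW = 70.1°, so CW runs at -36.2° + (180° − 70.1°) = 73.7° from the x-axis; with |CW| = 44.2, W = C + 44.2·(cos 73.7°, sin 73.7°) = (37.9, 23.8). The perpendicularity gives WN at right angles to CW; with |WN| = 23.8 on the left of CW, N = W + 23.8·(-0.960, 0.281) = (15.1, 30.4). Then |FN| = |N − F| = 34.0.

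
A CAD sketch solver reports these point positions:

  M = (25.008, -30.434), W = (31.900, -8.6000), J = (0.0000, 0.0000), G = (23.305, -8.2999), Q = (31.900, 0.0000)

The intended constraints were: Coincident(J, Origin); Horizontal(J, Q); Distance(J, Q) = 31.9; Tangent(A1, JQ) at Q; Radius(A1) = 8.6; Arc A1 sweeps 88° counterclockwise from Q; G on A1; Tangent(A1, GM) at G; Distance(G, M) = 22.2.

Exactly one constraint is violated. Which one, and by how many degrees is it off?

Tangent(A1, GM) at G — off by 6.40°.

J = (0.00, 0.00) ✓; J.y = 0.00, Q.y = 0.00 ✓; |JQ| = 31.90 ✓; ∠(WQ, QJ) = 90.00° ✓; |WQ| = 8.600 ✓; bearing(W→G) − bearing(W→Q) = 88.00° ✓; |WG| = 8.600 ✓; ∠(WG, GM) = 83.60° ✗; |GM| = 22.20 ✓.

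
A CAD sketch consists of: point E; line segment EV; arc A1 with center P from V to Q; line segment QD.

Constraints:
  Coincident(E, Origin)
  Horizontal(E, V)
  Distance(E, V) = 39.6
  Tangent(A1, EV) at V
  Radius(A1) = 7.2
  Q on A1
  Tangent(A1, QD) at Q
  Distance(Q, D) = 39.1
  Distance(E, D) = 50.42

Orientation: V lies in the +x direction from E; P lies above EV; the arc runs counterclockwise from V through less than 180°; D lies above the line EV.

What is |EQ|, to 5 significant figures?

46.990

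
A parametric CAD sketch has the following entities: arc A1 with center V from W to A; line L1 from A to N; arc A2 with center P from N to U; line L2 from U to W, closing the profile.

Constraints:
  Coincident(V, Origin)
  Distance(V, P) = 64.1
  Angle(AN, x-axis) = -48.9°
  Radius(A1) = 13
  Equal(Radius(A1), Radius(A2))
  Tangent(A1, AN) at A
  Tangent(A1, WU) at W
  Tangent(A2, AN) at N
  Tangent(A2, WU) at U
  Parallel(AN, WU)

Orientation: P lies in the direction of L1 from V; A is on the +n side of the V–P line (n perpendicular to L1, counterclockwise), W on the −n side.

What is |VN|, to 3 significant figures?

65.4

The slot axis is L1's direction at -48.9°, so u = (cos -48.9°, sin -48.9°) = (0.657, -0.754) and n = (−sin -48.9°, cos -48.9°) = (0.754, 0.657). V is at the origin and P lies 64.1 along u from V, so P = 64.1·u = (42.1, -48.3). Tangency of A1 to both parallel lines with radius 13.0 puts A and W at V ± 13.0·n: A = (9.80, 8.55), W = (-9.80, -8.55). Equal radii place N and U the same way about P: N = P + 13.0·n = (51.9, -39.8), U = P − 13.0·n = (32.3, -56.8). Then |VN| = |N − V| = 65.4.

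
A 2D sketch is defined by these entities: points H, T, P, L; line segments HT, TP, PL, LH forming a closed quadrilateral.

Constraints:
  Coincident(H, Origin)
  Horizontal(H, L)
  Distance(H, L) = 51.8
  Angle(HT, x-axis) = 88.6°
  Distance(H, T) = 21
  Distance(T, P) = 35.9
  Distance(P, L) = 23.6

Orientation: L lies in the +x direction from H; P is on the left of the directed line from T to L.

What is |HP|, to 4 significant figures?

40.39

H is at the origin; HL is horizontal with |HL| = 51.8 and L in +x, so L = (51.8, 0). HT runs at 88.6° with |HT| = 21.0, so T = (0.5131, 20.99). P is determined by |TP| = 35.9 and |PL| = 23.6 together: it lies at the intersection of circle(T, 35.9) and circle(L, 23.6). With |TL| = 55.42, the foot of the radical line on TL is 34.31 from T and the perpendicular offset is √(35.9² − 34.31²) = 10.56. Taking the left-of-TL solution: P = (36.27, 17.77).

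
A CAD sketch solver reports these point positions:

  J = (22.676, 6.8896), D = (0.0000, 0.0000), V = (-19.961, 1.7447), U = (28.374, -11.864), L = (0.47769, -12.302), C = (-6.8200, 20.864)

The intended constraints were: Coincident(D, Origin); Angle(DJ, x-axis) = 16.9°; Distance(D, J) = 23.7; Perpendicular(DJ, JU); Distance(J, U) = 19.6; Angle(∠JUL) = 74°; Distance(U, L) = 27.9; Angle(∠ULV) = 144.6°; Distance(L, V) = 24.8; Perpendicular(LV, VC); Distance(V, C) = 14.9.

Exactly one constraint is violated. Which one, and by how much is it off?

Distance(V, C) = 14.9 — off by 8.30.

D = (0.00, 0.00) ✓; DJ at 16.90° ✓; |DJ| = 23.70 ✓; ∠(DJ, JU) = 90.00° ✓; |JU| = 19.60 ✓; ∠JUL = 74.00° ✓; |UL| = 27.90 ✓; ∠ULV = 144.6° ✓; |LV| = 24.80 ✓; ∠(LV, VC) = 90.00° ✓; |VC| = 23.20 ✗.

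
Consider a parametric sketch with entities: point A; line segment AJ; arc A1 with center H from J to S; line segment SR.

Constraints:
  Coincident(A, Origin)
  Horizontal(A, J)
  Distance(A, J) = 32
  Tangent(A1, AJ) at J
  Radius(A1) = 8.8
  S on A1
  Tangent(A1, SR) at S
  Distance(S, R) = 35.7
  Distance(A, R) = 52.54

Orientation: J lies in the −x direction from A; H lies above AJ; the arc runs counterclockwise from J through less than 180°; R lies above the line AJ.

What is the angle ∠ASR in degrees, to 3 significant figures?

118°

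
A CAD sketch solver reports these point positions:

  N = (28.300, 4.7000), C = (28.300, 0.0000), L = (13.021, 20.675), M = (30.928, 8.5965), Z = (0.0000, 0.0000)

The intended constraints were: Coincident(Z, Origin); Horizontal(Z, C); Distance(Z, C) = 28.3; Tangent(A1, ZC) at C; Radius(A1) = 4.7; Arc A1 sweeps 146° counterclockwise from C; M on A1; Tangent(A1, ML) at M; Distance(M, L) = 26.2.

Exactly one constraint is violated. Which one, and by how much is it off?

Distance(M, L) = 26.2 — off by 4.60.

Z = (0.00, 0.00) ✓; Z.y = 0.00, C.y = 0.00 ✓; |ZC| = 28.30 ✓; ∠(NC, CZ) = 90.00° ✓; |NC| = 4.700 ✓; bearing(N→M) − bearing(N→C) = 146.0° ✓; |NM| = 4.700 ✓; ∠(NM, ML) = 90.00° ✓; |ML| = 21.60 ✗.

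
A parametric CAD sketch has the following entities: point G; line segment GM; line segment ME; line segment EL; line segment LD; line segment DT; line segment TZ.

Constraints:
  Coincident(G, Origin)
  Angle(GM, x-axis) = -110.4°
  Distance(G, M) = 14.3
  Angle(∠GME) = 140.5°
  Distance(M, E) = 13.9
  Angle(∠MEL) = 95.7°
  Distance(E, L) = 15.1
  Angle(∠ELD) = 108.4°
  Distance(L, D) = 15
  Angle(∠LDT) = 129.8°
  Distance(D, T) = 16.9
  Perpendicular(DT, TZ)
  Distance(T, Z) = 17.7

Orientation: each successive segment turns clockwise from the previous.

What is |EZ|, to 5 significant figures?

19.703

∠LDT = 129.8° gives DT at 4.0000° from the x-axis; with |DT| = 16.9, T = (-0.20985, 5.2178). The perpendicularity gives TZ at right angles to DT, so TZ runs at -86.000°; with |TZ| = 17.7, Z = (1.0248, -12.439). Then |EZ| = |Z − E| = 19.703.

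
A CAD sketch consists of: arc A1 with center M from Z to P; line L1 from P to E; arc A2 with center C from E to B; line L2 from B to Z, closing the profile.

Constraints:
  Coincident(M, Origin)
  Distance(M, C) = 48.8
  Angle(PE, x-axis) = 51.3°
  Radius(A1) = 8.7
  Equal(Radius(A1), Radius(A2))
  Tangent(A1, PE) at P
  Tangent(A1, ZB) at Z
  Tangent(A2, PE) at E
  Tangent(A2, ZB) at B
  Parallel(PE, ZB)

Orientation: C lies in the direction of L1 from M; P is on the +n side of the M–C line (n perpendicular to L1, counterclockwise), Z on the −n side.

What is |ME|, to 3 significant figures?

49.6

The slot axis is L1's direction at 51.3°, so u = (cos 51.3°, sin 51.3°) = (0.625, 0.780) and n = (−sin 51.3°, cos 51.3°) = (-0.780, 0.625). M is at the origin and C lies 48.8 along u from M, so C = 48.8·u = (30.5, 38.1). Tangency of A1 to both parallel lines with radius 8.7 puts P and Z at M ± 8.7·n: P = (-6.79, 5.44), Z = (6.79, -5.44). Equal radii place E and B the same way about C: E = C + 8.7·n = (23.7, 43.5), B = C − 8.7·n = (37.3, 32.6). Then |ME| = |E − M| = 49.6.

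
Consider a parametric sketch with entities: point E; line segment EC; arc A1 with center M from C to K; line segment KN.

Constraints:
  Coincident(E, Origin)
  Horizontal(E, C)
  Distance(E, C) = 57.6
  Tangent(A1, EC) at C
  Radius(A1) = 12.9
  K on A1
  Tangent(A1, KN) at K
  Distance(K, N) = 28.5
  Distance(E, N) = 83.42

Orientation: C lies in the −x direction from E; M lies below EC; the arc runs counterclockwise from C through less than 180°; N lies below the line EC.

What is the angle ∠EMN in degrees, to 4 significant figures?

132.5°

E is at the origin; EC is horizontal with |EC| = 57.6 and C on the −x side, so C = (-57.60, 0.000). Tangency of A1 to EC means the radius MC is perpendicular to EC, so M = C + (0, -12.9) = (-57.60, -12.90). Since MK ⟂ KN (tangency), |MN| = √(12.9² + 28.5²) = 31.28 regardless of where K sits on A1. So N lies on both circle(E, 83.42) and circle(M, 31.28); the below-EC intersection is N = (-73.19, -40.02). K is the foot of the tangent from N: K = (-70.44, -11.65).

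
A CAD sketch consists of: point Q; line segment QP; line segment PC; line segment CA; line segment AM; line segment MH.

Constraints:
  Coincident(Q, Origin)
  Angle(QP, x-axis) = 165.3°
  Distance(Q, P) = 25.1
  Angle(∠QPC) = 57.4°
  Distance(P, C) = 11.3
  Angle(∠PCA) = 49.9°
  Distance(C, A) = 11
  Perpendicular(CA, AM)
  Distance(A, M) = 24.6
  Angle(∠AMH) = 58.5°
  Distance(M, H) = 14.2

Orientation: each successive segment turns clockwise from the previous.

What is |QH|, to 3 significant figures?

36.2

The perpendicularity gives AM at right angles to CA, so AM runs at -177°; with |AM| = 24.6, M = (-40.0, 1.93). ∠AMH = 58.5° gives MH at 61.1° from the x-axis; with |MH| = 14.2, H = (-33.2, 14.4). Then |QH| = |H − Q| = 36.2.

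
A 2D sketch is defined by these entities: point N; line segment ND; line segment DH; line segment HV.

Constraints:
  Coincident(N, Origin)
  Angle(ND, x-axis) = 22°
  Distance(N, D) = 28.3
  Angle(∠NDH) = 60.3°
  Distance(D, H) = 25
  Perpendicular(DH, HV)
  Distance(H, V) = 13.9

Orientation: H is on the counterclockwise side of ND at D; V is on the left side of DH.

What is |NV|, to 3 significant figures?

15.3

N is at the origin; ND runs at 22.0° with length 28.3, so D = 28.3·(cos 22.0°, sin 22.0°) = (26.2, 10.6). ∠NDH = 60.3°, so DH runs at 22.0° + (180° − 60.3°) = 142° from the x-axis; with |DH| = 25.0, H = D + 25.0·(cos 142°, sin 142°) = (6.62, 26.1). The perpendicularity gives HV at right angles to DH; with |HV| = 13.9 on the left of DH, V = H + 13.9·(-0.620, -0.785) = (-2.00, 15.2). Then |NV| = |V − N| = 15.3.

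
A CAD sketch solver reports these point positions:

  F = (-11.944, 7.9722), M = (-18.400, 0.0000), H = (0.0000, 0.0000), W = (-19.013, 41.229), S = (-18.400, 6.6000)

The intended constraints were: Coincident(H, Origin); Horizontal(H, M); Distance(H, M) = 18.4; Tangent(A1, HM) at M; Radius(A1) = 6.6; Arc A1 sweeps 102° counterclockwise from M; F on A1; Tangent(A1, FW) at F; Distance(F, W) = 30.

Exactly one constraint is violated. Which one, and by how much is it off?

Distance(F, W) = 30 — off by 4.00.

H = (0.00, 0.00) ✓; H.y = 0.00, M.y = 0.00 ✓; |HM| = 18.40 ✓; ∠(SM, MH) = 90.00° ✓; |SM| = 6.600 ✓; bearing(S→F) − bearing(S→M) = 102.0° ✓; |SF| = 6.600 ✓; ∠(SF, FW) = 90.00° ✓; |FW| = 34.00 ✗.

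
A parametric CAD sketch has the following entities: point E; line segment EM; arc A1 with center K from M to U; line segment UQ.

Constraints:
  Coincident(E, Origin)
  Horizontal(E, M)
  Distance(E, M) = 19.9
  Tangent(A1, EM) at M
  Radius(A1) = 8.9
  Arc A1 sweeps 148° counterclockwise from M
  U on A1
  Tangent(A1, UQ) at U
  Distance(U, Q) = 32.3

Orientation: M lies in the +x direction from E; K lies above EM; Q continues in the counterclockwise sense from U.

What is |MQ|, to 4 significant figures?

40.51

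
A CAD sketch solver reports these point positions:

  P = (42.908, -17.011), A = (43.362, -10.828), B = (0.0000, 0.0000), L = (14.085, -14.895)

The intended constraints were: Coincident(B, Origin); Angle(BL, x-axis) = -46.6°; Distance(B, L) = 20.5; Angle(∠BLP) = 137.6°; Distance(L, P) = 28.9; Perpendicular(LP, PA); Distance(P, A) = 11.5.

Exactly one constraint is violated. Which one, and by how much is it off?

Distance(P, A) = 11.5 — off by 5.30.

B = (0.00, 0.00) ✓; BL at -46.60° ✓; |BL| = 20.50 ✓; ∠BLP = 137.6° ✓; |LP| = 28.90 ✓; ∠(LP, PA) = 90.00° ✓; |PA| = 6.200 ✗.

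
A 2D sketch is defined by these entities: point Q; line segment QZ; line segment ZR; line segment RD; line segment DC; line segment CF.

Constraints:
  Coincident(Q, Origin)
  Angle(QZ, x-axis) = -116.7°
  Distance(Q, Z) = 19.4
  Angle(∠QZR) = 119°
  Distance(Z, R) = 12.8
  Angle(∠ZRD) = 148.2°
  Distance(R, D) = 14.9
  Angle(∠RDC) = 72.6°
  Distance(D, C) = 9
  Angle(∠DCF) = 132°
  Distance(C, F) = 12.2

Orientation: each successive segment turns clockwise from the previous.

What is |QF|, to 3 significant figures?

16.6

∠RDC = 72.6° gives DC at 43.1° from the x-axis; with |DC| = 9.0, C = (-27.9, -4.36). ∠DCF = 132.0° gives CF at -4.90° from the x-axis; with |CF| = 12.2, F = (-15.7, -5.40). Then |QF| = |F − Q| = 16.6.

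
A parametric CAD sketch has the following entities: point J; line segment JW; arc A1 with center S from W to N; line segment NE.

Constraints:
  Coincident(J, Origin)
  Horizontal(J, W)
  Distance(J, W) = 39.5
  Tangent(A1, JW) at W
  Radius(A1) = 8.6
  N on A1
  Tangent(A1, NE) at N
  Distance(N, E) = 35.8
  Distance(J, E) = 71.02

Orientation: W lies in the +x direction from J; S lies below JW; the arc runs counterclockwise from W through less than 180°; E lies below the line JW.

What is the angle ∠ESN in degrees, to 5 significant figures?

76.492°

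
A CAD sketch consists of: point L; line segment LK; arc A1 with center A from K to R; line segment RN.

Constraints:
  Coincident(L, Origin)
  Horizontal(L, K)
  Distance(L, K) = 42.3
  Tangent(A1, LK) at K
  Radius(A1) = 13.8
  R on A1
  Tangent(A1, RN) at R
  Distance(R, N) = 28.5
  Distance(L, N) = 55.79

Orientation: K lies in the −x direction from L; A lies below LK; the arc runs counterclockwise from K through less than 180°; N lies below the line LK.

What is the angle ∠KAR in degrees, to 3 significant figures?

131°

Checks: |AK| = 13.80 ✓; |AR| = 13.80 ✓; ∠(AR, RN) = 90.00° ✓; |RN| = 28.50 ✓; |LN| = 55.79 ✓.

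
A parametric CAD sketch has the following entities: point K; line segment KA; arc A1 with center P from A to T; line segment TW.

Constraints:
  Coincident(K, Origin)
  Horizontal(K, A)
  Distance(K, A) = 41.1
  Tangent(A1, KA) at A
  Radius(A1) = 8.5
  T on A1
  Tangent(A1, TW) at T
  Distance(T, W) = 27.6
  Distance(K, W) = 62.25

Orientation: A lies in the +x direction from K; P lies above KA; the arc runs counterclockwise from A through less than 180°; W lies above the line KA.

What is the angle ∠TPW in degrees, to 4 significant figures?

72.88°

K is at the origin; K and A share the same y with |KA| = 41.1 and A on the +x side, so A = (41.10, 0.000). A1 meets KA tangentially, so PA is at right angles to KA, so P = A + (0, 8.5) = (41.10, 8.500). Since PT ⟂ TW (tangency), |PW| = √(8.5² + 27.6²) = 28.88 regardless of where T sits on A1. So W lies on both circle(K, 62.25) and circle(P, 28.88); the above-KA intersection is W = (51.06, 35.61). T is the foot of the tangent from W: T = (49.59, 8.046).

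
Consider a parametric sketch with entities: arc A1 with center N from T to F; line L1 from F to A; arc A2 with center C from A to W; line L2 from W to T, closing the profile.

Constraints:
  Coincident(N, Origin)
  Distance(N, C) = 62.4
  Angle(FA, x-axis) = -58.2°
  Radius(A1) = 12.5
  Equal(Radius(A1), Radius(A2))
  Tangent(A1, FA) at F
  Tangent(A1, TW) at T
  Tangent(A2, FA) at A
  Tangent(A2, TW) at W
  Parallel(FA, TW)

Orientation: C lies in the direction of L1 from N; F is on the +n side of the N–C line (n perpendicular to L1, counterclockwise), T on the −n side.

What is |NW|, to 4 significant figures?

63.64

The slot axis is L1's direction at -58.2°, so u = (cos -58.2°, sin -58.2°) = (0.5270, -0.8499) and n = (−sin -58.2°, cos -58.2°) = (0.8499, 0.5270). N is at the origin and C lies 62.4 along u from N, so C = 62.4·u = (32.88, -53.03). Tangency of A1 to both parallel lines with radius 12.5 puts F and T at N ± 12.5·n: F = (10.62, 6.587), T = (-10.62, -6.587). Equal radii place A and W the same way about C: A = C + 12.5·n = (43.51, -46.45), W = C − 12.5·n = (22.26, -59.62). Then |NW| = |W − N| = 63.64.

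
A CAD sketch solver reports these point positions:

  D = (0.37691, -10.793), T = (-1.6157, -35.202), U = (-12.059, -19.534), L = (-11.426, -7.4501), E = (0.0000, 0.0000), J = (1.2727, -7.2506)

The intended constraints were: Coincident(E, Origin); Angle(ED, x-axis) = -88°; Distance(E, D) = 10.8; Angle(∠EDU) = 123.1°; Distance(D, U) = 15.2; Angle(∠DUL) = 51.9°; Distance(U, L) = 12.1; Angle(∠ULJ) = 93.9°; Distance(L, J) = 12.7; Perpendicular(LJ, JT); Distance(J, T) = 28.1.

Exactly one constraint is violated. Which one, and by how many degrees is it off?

Perpendicular(LJ, JT) — off by 6.80°.

E = (0.00, 0.00) ✓; ED at -88.00° ✓; |ED| = 10.80 ✓; ∠EDU = 123.1° ✓; |DU| = 15.20 ✓; ∠DUL = 51.90° ✓; |UL| = 12.10 ✓; ∠ULJ = 93.90° ✓; |LJ| = 12.70 ✓; ∠(LJ, JT) = 96.80° ✗; |JT| = 28.10 ✓.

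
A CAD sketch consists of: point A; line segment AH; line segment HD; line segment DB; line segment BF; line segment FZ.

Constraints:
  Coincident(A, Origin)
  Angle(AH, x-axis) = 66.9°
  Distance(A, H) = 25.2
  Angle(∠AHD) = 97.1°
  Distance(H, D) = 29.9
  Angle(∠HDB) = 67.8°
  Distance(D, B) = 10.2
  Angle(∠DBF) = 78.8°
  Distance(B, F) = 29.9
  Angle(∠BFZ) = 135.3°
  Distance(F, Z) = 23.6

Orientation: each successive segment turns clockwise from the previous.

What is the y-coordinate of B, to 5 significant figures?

6.9222

∠AHD = 97.1° gives HD at -16.000° from the x-axis; with |HD| = 29.9, D = (38.629, 14.938). ∠HDB = 67.8° gives DB at -128.20° from the x-axis; with |DB| = 10.2, B = (32.321, 6.9222). So B.y = 6.9222.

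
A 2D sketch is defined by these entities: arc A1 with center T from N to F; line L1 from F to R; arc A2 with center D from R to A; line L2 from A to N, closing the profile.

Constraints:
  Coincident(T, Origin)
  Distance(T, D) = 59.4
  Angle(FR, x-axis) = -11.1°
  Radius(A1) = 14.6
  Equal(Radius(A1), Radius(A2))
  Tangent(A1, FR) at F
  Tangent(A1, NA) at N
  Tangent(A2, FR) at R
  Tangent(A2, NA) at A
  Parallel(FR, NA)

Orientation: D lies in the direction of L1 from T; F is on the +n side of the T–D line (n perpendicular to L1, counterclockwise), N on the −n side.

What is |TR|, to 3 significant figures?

61.2

The slot axis is L1's direction at -11.1°, so u = (cos -11.1°, sin -11.1°) = (0.981, -0.193) and n = (−sin -11.1°, cos -11.1°) = (0.193, 0.981). T is at the origin and D lies 59.4 along u from T, so D = 59.4·u = (58.3, -11.4). Tangency of A1 to both parallel lines with radius 14.6 puts F and N at T ± 14.6·n: F = (2.81, 14.3), N = (-2.81, -14.3). Equal radii place R and A the same way about D: R = D + 14.6·n = (61.1, 2.89), A = D − 14.6·n = (55.5, -25.8). Then |TR| = |R − T| = 61.2.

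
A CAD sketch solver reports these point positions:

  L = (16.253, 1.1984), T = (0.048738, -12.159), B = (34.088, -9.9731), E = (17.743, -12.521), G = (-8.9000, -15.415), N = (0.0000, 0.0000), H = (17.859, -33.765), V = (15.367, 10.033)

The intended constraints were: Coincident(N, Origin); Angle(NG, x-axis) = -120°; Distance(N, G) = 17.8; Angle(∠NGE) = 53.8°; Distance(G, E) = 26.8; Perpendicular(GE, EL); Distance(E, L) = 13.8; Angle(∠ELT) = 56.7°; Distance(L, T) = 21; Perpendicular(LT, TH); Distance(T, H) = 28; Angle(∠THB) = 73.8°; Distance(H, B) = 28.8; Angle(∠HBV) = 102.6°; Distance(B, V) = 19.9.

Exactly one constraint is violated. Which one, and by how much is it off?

Distance(B, V) = 19.9 — off by 7.50.

N = (0.00, 0.00) ✓; NG at -120.0° ✓; |NG| = 17.80 ✓; ∠NGE = 53.80° ✓; |GE| = 26.80 ✓; ∠(GE, EL) = 90.00° ✓; |EL| = 13.80 ✓; ∠ELT = 56.70° ✓; |LT| = 21.00 ✓; ∠(LT, TH) = 90.00° ✓; |TH| = 28.00 ✓; ∠THB = 73.80° ✓; |HB| = 28.80 ✓; ∠HBV = 102.6° ✓; |BV| = 27.40 ✗.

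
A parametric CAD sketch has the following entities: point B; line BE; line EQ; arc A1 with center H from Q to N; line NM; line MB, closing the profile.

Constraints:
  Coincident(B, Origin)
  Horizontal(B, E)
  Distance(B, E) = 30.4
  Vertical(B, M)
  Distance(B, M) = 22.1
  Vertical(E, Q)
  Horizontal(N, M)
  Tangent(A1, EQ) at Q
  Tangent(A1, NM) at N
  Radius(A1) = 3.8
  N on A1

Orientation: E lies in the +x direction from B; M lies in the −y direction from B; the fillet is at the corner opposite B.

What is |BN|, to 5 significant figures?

34.583

The virtual corner opposite B is at (30.400, -22.100). A1 meets EQ tangentially, so HQ is at right angles to EQ and tangency of A1 to NM means the radius HN is perpendicular to NM, with radius 3.8, so the center H sits 3.8 in from both sides at H = (26.600, -18.300). That places the tangent points at Q = (30.400, -18.300) on EQ and N = (26.600, -22.100) on NM. Then |BN| = |N − B| = 34.583.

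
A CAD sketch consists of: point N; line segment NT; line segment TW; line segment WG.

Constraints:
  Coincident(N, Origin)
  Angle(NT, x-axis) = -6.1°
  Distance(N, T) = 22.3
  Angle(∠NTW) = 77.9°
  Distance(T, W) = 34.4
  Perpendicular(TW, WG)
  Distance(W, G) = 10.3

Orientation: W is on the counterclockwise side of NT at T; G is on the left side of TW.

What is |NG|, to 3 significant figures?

31.9

∠NTW = 77.9°, so TW runs at -6.1° + (180° − 77.9°) = 96.0° from the x-axis; with |TW| = 34.4, W = T + 34.4·(cos 96.0°, sin 96.0°) = (18.6, 31.8). The perpendicularity gives WG at right angles to TW; with |WG| = 10.3 on the left of TW, G = W + 10.3·(-0.995, -0.105) = (8.33, 30.8). Then |NG| = |G − N| = 31.9.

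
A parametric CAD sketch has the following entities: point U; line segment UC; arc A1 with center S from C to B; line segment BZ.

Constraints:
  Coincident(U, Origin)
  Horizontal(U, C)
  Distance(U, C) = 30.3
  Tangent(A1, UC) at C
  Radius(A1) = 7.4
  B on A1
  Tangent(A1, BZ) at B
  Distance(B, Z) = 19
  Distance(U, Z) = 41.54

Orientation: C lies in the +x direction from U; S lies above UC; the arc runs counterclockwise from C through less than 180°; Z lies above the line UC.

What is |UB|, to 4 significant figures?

38.56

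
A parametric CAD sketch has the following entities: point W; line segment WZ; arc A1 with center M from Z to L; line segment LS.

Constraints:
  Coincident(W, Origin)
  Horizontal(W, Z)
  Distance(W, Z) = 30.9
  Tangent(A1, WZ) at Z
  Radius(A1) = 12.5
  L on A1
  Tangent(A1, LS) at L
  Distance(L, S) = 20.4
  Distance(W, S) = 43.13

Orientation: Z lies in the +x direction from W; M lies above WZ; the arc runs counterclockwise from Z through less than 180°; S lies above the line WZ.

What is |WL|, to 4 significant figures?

44.96

Checks: |ML| = 12.50 ✓; ∠(ML, LS) = 90.00° ✓; |LS| = 20.40 ✓; |WS| = 43.13 ✓.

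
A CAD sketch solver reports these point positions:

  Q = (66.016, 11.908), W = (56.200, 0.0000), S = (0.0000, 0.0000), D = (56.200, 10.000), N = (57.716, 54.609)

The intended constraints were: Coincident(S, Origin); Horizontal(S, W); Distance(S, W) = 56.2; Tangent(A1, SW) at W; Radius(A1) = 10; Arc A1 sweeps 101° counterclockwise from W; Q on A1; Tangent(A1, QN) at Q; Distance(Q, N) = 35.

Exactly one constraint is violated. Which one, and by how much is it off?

Distance(Q, N) = 35 — off by 8.50.

S = (0.00, 0.00) ✓; S.y = 0.00, W.y = 0.00 ✓; |SW| = 56.20 ✓; ∠(DW, WS) = 90.00° ✓; |DW| = 10.00 ✓; bearing(D→Q) − bearing(D→W) = 101.0° ✓; |DQ| = 10.00 ✓; ∠(DQ, QN) = 90.00° ✓; |QN| = 43.50 ✗.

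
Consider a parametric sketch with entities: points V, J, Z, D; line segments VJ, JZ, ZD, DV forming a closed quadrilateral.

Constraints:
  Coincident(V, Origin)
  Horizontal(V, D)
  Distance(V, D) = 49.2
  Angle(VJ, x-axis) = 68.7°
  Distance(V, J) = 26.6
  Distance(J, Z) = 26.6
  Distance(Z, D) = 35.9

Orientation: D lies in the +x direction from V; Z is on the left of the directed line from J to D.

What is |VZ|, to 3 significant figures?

48.1

V is at the origin; V and D share the same y with |VD| = 49.2 and D in +x, so D = (49.2, 0). VJ runs at 68.7° with |VJ| = 26.6, so J = (9.66, 24.8). Z is determined by |JZ| = 26.6 and |ZD| = 35.9 together: it lies at the intersection of circle(J, 26.6) and circle(D, 35.9). With |JD| = 46.7, the foot of the radical line on JD is 17.1 from J and the perpendicular offset is √(26.6² − 17.1²) = 20.4. Taking the left-of-JD solution: Z = (35.0, 33.0).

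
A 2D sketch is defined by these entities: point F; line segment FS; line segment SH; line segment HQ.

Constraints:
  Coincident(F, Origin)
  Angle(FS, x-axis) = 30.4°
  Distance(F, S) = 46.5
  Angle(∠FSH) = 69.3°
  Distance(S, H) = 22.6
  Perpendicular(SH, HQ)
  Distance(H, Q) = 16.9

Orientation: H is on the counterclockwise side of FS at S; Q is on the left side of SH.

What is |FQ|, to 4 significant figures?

27.30

F is at the origin; FS runs at 30.4° with length 46.5, so S = 46.5·(cos 30.4°, sin 30.4°) = (40.11, 23.53). ∠FSH = 69.3°, so SH runs at 30.4° + (180° − 69.3°) = 141.1° from the x-axis; with |SH| = 22.6, H = S + 22.6·(cos 141.1°, sin 141.1°) = (22.52, 37.72). SH ⟂ HQ; with |HQ| = 16.9 on the left of SH, Q = H + 16.9·(-0.6280, -0.7782) = (11.91, 24.57). Then |FQ| = |Q − F| = 27.30.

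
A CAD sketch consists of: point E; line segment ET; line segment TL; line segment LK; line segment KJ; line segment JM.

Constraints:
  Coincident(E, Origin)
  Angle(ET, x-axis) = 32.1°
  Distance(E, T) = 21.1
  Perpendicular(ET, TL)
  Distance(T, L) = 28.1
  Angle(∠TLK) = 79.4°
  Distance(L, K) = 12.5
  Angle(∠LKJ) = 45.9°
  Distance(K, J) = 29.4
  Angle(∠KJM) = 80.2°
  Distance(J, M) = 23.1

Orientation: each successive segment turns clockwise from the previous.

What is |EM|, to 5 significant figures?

52.034

E is at the origin; ET runs at 32.1° with length 21.1, so T = (17.874, 11.213). The perpendicularity gives TL at right angles to ET, so TL runs at -57.900°; with |TL| = 28.1, L = (32.807, -12.592). ∠TLK = 79.4° gives LK at -158.50° from the x-axis; with |LK| = 12.5, K = (21.176, -17.173). ∠LKJ = 45.9° gives KJ at 67.400° from the x-axis; with |KJ| = 29.4, J = (32.475, 9.9695). ∠KJM = 80.2° gives JM at -32.400° from the x-axis; with |JM| = 23.1, M = (51.979, -2.4081). Then |EM| = |M − E| = 52.034.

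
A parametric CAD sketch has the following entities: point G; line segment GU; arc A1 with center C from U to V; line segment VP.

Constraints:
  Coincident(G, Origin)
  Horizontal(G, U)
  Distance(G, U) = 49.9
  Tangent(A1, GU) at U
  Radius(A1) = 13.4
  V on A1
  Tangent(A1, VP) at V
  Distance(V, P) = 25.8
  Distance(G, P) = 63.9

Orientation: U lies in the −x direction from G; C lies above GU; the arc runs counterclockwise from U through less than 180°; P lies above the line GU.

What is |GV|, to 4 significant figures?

41.99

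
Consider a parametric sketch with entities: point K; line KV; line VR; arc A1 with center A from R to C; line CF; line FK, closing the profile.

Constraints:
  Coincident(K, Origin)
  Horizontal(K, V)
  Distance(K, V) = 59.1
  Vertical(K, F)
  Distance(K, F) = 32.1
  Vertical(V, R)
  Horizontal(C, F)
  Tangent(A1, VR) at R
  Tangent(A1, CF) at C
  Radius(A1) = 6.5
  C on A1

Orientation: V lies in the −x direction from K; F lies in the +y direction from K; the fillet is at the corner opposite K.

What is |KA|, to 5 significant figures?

58.499

K is at the origin; KV is horizontal with |KV| = 59.1 and V on the −x side, so V = (-59.100, 0.0000). K and F share the same x with |KF| = 32.1 and F on the +y side, so F = (0.0000, 32.100). The virtual corner opposite K is at (-59.100, 32.100). Tangency of A1 to VR means the radius AR is perpendicular to VR and since A1 is tangent to CF there, AC ⟂ CF, with radius 6.5, so the center A sits 6.5 in from both sides at A = (-52.600, 25.600). Then |KA| = |A − K| = 58.499.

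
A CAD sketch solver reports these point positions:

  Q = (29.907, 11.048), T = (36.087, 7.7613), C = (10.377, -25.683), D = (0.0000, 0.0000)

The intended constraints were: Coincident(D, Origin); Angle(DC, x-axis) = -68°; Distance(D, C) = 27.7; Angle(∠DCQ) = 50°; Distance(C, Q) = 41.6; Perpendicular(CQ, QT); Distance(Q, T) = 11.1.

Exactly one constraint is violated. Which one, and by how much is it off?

Distance(Q, T) = 11.1 — off by 4.10.

D = (0.00, 0.00) ✓; DC at -68.00° ✓; |DC| = 27.70 ✓; ∠DCQ = 50.00° ✓; |CQ| = 41.60 ✓; ∠(CQ, QT) = 90.01° ✓; |QT| = 7.000 ✗.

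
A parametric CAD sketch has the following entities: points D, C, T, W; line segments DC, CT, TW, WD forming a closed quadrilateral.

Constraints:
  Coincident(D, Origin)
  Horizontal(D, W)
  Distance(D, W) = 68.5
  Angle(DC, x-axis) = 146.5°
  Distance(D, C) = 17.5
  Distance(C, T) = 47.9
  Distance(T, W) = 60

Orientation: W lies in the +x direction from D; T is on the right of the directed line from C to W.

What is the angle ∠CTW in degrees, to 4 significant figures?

101.1°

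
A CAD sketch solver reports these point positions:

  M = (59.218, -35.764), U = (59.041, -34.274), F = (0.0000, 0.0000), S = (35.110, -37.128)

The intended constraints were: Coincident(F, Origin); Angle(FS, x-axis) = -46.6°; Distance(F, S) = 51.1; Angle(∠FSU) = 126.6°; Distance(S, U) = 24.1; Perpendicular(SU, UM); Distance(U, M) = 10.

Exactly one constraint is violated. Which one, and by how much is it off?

Distance(U, M) = 10 — off by 8.50.

F = (0.00, 0.00) ✓; FS at -46.60° ✓; |FS| = 51.10 ✓; ∠FSU = 126.6° ✓; |SU| = 24.10 ✓; ∠(SU, UM) = 90.03° ✓; |UM| = 1.500 ✗.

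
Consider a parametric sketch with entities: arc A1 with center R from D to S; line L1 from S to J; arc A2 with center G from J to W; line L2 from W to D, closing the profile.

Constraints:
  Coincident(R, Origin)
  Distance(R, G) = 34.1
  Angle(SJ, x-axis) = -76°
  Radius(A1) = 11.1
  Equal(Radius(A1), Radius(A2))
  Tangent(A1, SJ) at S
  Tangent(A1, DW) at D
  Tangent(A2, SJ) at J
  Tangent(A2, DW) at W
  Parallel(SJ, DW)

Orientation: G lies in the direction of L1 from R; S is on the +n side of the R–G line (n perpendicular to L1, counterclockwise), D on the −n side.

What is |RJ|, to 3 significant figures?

35.9

Tangency of A1 to both parallel lines with radius 11.1 puts S and D at R ± 11.1·n: S = (10.8, 2.69), D = (-10.8, -2.69). Equal radii place J and W the same way about G: J = G + 11.1·n = (19.0, -30.4), W = G − 11.1·n = (-2.52, -35.8). Then |RJ| = |J − R| = 35.9.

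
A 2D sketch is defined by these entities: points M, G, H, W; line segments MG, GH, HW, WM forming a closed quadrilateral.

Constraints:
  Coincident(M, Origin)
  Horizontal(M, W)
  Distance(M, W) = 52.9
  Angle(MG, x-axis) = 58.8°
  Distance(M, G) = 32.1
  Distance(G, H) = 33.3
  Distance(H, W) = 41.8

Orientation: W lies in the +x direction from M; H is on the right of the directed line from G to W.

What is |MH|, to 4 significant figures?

12.68

Checks: M.y = 0.00, W.y = 0.00 ✓; |GH| = 33.30 ✓; |HW| = 41.80 ✓.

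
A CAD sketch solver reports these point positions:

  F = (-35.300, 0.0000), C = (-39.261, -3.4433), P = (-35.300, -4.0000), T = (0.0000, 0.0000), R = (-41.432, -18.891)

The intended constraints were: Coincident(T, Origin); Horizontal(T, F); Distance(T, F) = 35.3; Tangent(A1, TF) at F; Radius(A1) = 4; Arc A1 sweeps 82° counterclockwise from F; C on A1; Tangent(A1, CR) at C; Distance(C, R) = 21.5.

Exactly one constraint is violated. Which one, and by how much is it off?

Distance(C, R) = 21.5 — off by 5.90.

T = (0.00, 0.00) ✓; T.y = 0.00, F.y = 0.00 ✓; |TF| = 35.30 ✓; ∠(PF, FT) = 90.00° ✓; |PF| = 4.000 ✓; bearing(P→C) − bearing(P→F) = 82.00° ✓; |PC| = 4.000 ✓; ∠(PC, CR) = 90.00° ✓; |CR| = 15.60 ✗.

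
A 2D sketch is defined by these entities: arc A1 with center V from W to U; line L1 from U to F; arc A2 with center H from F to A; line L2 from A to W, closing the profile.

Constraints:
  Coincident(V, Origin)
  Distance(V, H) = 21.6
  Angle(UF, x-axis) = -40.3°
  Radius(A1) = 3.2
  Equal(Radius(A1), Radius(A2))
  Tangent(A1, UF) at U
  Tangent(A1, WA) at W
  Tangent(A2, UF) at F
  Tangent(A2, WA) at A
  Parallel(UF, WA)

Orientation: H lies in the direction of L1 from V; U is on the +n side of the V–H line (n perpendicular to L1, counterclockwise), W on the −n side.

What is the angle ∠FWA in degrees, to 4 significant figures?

16.50°

The slot axis is L1's direction at -40.3°, so u = (cos -40.3°, sin -40.3°) = (0.7627, -0.6468) and n = (−sin -40.3°, cos -40.3°) = (0.6468, 0.7627). V is at the origin and H lies 21.6 along u from V, so H = 21.6·u = (16.47, -13.97). Tangency of A1 to both parallel lines with radius 3.2 puts U and W at V ± 3.2·n: U = (2.070, 2.441), W = (-2.070, -2.441). Equal radii place F and A the same way about H: F = H + 3.2·n = (18.54, -11.53), A = H − 3.2·n = (14.40, -16.41). Then cos ∠FWA = WF·WA / (|WF||WA|), giving 16.50°.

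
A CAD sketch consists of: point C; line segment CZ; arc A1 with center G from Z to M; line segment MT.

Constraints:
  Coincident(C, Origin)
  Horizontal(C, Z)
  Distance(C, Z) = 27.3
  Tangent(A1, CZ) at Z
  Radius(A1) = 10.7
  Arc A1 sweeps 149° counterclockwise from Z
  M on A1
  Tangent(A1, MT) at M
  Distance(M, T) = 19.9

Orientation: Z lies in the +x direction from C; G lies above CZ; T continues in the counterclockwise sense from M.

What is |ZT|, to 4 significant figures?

32.26

C is at the origin; C and Z share the same y with |CZ| = 27.3 and Z on the +x side, so Z = (27.30, 0.000). A1 meets CZ tangentially, so GZ is at right angles to CZ, so G = Z + (0, 10.7) = (27.30, 10.70). On A1, Z sits at bearing -90° from G; a 149° counterclockwise sweep puts M at bearing 59°, so M = G + 10.7·(cos 59°, sin 59°) = (32.81, 19.87). The tangent condition forces GM to be normal to MT, so MT runs along (−sin 59°, cos 59°); with |MT| = 19.9, T = (15.75, 30.12). Then |ZT| = |T − Z| = 32.26.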